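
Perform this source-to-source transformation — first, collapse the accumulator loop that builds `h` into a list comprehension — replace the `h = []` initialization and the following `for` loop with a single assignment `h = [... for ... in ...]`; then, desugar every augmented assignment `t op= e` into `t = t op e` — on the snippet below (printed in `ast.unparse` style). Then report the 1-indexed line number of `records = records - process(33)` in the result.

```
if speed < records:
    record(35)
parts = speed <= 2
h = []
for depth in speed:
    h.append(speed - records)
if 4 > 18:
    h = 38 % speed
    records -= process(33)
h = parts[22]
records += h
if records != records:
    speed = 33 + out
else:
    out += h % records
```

7

Transformed code:
if speed < records:
    record(35)
parts = speed <= 2
h = [speed - records for depth in speed]
if 4 > 18:
    h = 38 % speed
    records = records - process(33)
h = parts[22]
records = records + h
if records != records:
    speed = 33 + out
else:
    out = out + h % records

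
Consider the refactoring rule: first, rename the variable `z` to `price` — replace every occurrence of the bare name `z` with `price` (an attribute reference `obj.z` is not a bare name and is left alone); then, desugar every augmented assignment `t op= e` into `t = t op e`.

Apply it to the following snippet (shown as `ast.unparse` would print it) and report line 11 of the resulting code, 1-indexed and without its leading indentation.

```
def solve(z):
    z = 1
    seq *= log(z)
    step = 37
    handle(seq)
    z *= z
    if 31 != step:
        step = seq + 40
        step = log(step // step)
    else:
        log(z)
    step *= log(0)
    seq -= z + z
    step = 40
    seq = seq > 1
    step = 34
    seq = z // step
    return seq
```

Transformed code:
def solve(price):
    price = 1
    seq = seq * log(price)
    step = 37
    handle(seq)
    price = price * price
    if 31 != step:
        step = seq + 40
        step = log(step // step)
    else:
        log(price)
    step = step * log(0)
    seq = seq - (price + price)
    step = 40
    seq = seq > 1
    step = 34
    seq = price // step
    return seq

log(price)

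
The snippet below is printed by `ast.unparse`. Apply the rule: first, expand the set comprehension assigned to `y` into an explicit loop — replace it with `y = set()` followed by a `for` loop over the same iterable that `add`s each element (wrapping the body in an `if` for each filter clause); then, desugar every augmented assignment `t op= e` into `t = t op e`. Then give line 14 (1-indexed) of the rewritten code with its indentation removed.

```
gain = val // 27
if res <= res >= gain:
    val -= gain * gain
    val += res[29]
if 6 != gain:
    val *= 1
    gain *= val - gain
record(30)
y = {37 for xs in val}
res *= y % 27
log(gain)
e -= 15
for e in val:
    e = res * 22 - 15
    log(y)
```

e = e - 15

Transformed code:
gain = val // 27
if res <= res >= gain:
    val = val - gain * gain
    val = val + res[29]
if 6 != gain:
    val = val * 1
    gain = gain * (val - gain)
record(30)
y = set()
for xs in val:
    y.add(37)
res = res * (y % 27)
log(gain)
e = e - 15
for e in val:
    e = res * 22 - 15
    log(y)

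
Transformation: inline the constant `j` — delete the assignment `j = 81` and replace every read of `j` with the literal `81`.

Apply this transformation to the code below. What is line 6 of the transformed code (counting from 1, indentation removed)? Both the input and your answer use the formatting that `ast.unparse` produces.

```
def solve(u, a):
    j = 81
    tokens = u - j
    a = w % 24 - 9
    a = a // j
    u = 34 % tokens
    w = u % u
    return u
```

Transformed code:
def solve(u, a):
    tokens = u - 81
    a = w % 24 - 9
    a = a // 81
    u = 34 % tokens
    w = u % u
    return u

w = u % u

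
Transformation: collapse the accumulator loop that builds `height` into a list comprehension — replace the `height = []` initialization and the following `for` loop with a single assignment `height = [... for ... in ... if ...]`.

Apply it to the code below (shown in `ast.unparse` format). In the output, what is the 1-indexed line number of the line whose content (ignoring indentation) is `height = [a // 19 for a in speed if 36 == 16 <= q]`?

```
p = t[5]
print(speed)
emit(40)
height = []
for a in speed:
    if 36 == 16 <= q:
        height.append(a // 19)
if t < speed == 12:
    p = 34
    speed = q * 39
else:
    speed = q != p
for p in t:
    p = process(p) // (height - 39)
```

Transformed code:
p = t[5]
print(speed)
emit(40)
height = [a // 19 for a in speed if 36 == 16 <= q]
if t < speed == 12:
    p = 34
    speed = q * 39
else:
    speed = q != p
for p in t:
    p = process(p) // (height - 39)

4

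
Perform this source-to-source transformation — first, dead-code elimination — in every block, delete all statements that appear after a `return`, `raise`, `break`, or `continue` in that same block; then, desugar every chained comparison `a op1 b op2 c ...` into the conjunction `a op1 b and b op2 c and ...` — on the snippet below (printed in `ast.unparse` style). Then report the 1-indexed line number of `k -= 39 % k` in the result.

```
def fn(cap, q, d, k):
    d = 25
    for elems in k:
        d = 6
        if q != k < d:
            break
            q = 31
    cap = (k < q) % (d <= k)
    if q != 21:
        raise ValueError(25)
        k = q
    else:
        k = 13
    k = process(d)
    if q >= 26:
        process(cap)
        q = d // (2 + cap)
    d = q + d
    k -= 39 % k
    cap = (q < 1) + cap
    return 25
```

Transformed code:
def fn(cap, q, d, k):
    d = 25
    for elems in k:
        d = 6
        if q != k and k < d:
            break
    cap = (k < q) % (d <= k)
    if q != 21:
        raise ValueError(25)
    else:
        k = 13
    k = process(d)
    if q >= 26:
        process(cap)
        q = d // (2 + cap)
    d = q + d
    k -= 39 % k
    cap = (q < 1) + cap
    return 25

17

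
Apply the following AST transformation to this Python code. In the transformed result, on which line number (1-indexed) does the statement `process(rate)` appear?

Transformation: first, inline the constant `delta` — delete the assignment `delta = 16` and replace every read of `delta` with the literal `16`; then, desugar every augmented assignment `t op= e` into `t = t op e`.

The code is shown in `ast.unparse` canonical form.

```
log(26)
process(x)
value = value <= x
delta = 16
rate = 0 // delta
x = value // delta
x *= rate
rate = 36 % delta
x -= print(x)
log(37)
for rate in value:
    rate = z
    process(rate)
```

12

Transformed code:
log(26)
process(x)
value = value <= x
rate = 0 // 16
x = value // 16
x = x * rate
rate = 36 % 16
x = x - print(x)
log(37)
for rate in value:
    rate = z
    process(rate)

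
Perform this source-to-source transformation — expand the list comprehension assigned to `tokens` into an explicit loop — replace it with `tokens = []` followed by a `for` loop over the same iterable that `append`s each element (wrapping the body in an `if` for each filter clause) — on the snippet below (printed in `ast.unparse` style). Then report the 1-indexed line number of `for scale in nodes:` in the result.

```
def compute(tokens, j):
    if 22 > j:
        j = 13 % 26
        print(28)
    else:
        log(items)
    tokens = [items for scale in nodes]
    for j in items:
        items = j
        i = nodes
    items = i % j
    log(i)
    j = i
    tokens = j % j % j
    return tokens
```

Transformed code:
def compute(tokens, j):
    if 22 > j:
        j = 13 % 26
        print(28)
    else:
        log(items)
    tokens = []
    for scale in nodes:
        tokens.append(items)
    for j in items:
        items = j
        i = nodes
    items = i % j
    log(i)
    j = i
    tokens = j % j % j
    return tokens

8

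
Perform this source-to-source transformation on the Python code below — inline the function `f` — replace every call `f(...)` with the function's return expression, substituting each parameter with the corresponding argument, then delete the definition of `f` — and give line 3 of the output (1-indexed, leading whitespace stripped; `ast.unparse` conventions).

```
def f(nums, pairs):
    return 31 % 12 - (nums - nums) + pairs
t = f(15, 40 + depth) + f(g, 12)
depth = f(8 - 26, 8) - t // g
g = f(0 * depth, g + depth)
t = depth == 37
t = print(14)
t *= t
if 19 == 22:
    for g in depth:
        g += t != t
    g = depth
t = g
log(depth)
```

Transformed code:
t = 31 % 12 - (15 - 15) + (40 + depth) + (31 % 12 - (g - g) + 12)
depth = 31 % 12 - (8 - 26 - (8 - 26)) + 8 - t // g
g = 31 % 12 - (0 * depth - 0 * depth) + (g + depth)
t = depth == 37
t = print(14)
t *= t
if 19 == 22:
    for g in depth:
        g += t != t
    g = depth
t = g
log(depth)

g = 31 % 12 - (0 * depth - 0 * depth) + (g + depth)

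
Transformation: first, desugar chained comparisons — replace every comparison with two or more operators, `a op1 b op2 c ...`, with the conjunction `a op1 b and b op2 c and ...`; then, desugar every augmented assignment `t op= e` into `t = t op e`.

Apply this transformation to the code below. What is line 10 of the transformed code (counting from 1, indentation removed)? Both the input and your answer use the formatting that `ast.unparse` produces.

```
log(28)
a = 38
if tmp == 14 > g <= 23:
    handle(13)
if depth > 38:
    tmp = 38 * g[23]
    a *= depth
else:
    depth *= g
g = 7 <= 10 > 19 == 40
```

Transformed code:
log(28)
a = 38
if tmp == 14 and 14 > g and (g <= 23):
    handle(13)
if depth > 38:
    tmp = 38 * g[23]
    a = a * depth
else:
    depth = depth * g
g = 7 <= 10 and 10 > 19 and (19 == 40)

g = 7 <= 10 and 10 > 19 and (19 == 40)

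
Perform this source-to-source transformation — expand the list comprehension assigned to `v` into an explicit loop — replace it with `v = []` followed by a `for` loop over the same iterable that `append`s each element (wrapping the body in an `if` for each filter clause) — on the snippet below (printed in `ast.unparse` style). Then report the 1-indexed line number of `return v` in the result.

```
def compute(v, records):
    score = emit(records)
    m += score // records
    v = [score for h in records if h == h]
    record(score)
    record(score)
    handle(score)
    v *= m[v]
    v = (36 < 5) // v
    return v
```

13

Transformed code:
def compute(v, records):
    score = emit(records)
    m += score // records
    v = []
    for h in records:
        if h == h:
            v.append(score)
    record(score)
    record(score)
    handle(score)
    v *= m[v]
    v = (36 < 5) // v
    return v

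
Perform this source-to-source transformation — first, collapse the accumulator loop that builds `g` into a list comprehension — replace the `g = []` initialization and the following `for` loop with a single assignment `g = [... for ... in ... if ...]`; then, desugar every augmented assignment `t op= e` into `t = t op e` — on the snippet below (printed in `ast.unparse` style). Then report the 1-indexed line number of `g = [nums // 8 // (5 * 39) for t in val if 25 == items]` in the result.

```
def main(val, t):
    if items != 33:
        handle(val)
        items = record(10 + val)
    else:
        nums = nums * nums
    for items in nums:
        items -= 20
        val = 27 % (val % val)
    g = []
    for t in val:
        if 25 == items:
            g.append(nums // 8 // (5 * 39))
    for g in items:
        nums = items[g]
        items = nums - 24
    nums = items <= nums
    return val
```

10

Transformed code:
def main(val, t):
    if items != 33:
        handle(val)
        items = record(10 + val)
    else:
        nums = nums * nums
    for items in nums:
        items = items - 20
        val = 27 % (val % val)
    g = [nums // 8 // (5 * 39) for t in val if 25 == items]
    for g in items:
        nums = items[g]
        items = nums - 24
    nums = items <= nums
    return val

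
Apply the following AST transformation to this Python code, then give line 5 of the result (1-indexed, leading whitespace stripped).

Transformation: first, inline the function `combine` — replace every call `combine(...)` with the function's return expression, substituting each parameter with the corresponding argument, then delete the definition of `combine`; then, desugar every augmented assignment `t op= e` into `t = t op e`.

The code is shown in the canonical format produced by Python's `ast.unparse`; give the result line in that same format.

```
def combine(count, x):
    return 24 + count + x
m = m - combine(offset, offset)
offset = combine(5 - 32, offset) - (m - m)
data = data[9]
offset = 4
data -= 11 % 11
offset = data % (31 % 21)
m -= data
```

Transformed code:
m = m - (24 + offset + offset)
offset = 24 + (5 - 32) + offset - (m - m)
data = data[9]
offset = 4
data = data - 11 % 11
offset = data % (31 % 21)
m = m - data

data = data - 11 % 11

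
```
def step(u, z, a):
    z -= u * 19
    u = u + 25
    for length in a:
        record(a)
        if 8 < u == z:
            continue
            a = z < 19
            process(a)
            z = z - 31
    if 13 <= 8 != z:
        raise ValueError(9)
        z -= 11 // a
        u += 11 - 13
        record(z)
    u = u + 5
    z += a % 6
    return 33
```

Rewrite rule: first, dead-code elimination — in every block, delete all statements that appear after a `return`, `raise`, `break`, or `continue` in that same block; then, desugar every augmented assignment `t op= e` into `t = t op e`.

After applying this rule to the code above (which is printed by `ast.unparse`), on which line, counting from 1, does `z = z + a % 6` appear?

Transformed code:
def step(u, z, a):
    z = z - u * 19
    u = u + 25
    for length in a:
        record(a)
        if 8 < u == z:
            continue
    if 13 <= 8 != z:
        raise ValueError(9)
    u = u + 5
    z = z + a % 6
    return 33

11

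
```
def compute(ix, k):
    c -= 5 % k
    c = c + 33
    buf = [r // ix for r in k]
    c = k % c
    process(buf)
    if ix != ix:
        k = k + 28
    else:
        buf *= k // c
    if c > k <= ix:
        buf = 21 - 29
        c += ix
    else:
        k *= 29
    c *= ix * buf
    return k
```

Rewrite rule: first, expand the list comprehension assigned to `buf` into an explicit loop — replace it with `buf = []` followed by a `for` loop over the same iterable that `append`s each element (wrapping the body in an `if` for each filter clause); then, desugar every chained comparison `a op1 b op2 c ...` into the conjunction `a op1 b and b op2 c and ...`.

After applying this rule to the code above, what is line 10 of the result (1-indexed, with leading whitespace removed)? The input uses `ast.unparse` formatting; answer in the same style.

Transformed code:
def compute(ix, k):
    c -= 5 % k
    c = c + 33
    buf = []
    for r in k:
        buf.append(r // ix)
    c = k % c
    process(buf)
    if ix != ix:
        k = k + 28
    else:
        buf *= k // c
    if c > k and k <= ix:
        buf = 21 - 29
        c += ix
    else:
        k *= 29
    c *= ix * buf
    return k

k = k + 28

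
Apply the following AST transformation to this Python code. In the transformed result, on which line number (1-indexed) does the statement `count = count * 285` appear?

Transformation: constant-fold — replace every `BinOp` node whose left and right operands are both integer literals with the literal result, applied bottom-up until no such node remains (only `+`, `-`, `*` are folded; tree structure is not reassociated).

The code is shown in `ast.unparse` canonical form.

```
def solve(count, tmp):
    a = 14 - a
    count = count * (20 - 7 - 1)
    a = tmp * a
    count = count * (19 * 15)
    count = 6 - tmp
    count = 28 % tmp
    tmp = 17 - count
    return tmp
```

5

Transformed code:
def solve(count, tmp):
    a = 14 - a
    count = count * 12
    a = tmp * a
    count = count * 285
    count = 6 - tmp
    count = 28 % tmp
    tmp = 17 - count
    return tmp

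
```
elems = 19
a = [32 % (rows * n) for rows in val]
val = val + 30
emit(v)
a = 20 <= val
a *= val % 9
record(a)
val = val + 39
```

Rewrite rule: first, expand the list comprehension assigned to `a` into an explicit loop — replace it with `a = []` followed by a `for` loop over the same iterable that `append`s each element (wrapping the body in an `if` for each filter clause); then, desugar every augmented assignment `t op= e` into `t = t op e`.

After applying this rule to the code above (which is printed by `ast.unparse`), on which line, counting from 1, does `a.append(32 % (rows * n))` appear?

4

Transformed code:
elems = 19
a = []
for rows in val:
    a.append(32 % (rows * n))
val = val + 30
emit(v)
a = 20 <= val
a = a * (val % 9)
record(a)
val = val + 39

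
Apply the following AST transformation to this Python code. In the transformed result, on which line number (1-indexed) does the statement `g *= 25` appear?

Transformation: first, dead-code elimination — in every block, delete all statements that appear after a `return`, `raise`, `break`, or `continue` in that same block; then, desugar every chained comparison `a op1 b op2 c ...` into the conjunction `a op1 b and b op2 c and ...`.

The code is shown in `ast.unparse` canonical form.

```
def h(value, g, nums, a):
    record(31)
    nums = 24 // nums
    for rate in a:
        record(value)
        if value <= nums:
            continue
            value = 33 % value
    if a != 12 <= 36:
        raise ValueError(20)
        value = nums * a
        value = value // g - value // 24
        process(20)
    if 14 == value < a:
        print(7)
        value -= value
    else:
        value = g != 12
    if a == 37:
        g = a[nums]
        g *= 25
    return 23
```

Transformed code:
def h(value, g, nums, a):
    record(31)
    nums = 24 // nums
    for rate in a:
        record(value)
        if value <= nums:
            continue
    if a != 12 and 12 <= 36:
        raise ValueError(20)
    if 14 == value and value < a:
        print(7)
        value -= value
    else:
        value = g != 12
    if a == 37:
        g = a[nums]
        g *= 25
    return 23

17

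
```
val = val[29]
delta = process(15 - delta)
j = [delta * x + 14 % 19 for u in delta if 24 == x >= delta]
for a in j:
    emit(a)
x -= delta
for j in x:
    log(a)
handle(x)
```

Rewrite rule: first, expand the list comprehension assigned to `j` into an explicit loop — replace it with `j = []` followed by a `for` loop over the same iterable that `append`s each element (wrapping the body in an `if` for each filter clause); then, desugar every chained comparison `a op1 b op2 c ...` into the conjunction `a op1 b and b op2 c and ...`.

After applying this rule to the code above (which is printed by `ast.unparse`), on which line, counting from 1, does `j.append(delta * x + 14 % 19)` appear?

Transformed code:
val = val[29]
delta = process(15 - delta)
j = []
for u in delta:
    if 24 == x and x >= delta:
        j.append(delta * x + 14 % 19)
for a in j:
    emit(a)
x -= delta
for j in x:
    log(a)
handle(x)

6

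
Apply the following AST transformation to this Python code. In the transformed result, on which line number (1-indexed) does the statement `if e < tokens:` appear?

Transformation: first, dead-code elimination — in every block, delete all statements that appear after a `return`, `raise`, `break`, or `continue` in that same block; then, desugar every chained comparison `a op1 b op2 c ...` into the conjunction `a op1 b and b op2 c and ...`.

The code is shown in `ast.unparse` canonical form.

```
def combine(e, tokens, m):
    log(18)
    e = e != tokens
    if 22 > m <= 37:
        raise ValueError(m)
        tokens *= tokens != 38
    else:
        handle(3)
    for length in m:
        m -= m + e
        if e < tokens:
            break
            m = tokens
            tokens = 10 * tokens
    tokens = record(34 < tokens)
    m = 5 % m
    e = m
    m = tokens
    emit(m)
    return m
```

Transformed code:
def combine(e, tokens, m):
    log(18)
    e = e != tokens
    if 22 > m and m <= 37:
        raise ValueError(m)
    else:
        handle(3)
    for length in m:
        m -= m + e
        if e < tokens:
            break
    tokens = record(34 < tokens)
    m = 5 % m
    e = m
    m = tokens
    emit(m)
    return m

10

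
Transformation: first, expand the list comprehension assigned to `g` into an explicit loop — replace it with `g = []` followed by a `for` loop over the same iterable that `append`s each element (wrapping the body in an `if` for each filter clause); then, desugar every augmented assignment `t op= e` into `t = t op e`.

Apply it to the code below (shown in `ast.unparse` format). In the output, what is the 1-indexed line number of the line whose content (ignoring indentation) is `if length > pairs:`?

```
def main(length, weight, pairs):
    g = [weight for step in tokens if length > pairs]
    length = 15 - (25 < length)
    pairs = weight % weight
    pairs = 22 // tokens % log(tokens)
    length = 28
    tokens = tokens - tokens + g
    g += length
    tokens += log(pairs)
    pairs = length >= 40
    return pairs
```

Transformed code:
def main(length, weight, pairs):
    g = []
    for step in tokens:
        if length > pairs:
            g.append(weight)
    length = 15 - (25 < length)
    pairs = weight % weight
    pairs = 22 // tokens % log(tokens)
    length = 28
    tokens = tokens - tokens + g
    g = g + length
    tokens = tokens + log(pairs)
    pairs = length >= 40
    return pairs

4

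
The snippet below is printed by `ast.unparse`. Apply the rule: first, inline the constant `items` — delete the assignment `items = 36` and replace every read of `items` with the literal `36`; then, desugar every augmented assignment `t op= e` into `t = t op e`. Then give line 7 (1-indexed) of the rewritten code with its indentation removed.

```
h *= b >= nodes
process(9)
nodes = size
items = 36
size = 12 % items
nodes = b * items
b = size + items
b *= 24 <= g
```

b = b * (24 <= g)

Transformed code:
h = h * (b >= nodes)
process(9)
nodes = size
size = 12 % 36
nodes = b * 36
b = size + 36
b = b * (24 <= g)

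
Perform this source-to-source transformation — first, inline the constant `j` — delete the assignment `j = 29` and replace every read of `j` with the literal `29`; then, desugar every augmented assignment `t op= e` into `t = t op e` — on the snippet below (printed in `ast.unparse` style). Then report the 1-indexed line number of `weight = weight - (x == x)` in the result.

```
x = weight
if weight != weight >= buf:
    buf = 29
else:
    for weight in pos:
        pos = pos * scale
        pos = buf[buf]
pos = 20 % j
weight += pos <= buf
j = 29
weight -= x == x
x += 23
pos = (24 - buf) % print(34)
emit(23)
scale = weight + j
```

Transformed code:
x = weight
if weight != weight >= buf:
    buf = 29
else:
    for weight in pos:
        pos = pos * scale
        pos = buf[buf]
pos = 20 % 29
weight = weight + (pos <= buf)
weight = weight - (x == x)
x = x + 23
pos = (24 - buf) % print(34)
emit(23)
scale = weight + 29

10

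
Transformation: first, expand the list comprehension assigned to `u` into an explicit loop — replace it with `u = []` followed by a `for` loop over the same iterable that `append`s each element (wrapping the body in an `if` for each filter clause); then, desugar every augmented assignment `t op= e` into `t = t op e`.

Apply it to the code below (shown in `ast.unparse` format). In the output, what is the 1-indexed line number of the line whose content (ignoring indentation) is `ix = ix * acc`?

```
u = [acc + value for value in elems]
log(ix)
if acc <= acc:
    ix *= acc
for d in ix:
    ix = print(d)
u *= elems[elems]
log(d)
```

6

Transformed code:
u = []
for value in elems:
    u.append(acc + value)
log(ix)
if acc <= acc:
    ix = ix * acc
for d in ix:
    ix = print(d)
u = u * elems[elems]
log(d)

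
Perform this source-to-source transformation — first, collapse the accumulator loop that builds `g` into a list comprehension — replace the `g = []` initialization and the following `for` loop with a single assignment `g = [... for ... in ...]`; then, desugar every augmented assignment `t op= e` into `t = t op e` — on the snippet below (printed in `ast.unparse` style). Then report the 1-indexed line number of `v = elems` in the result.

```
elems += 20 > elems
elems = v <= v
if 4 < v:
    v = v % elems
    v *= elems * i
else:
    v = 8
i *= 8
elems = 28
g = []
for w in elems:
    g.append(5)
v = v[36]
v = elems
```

Transformed code:
elems = elems + (20 > elems)
elems = v <= v
if 4 < v:
    v = v % elems
    v = v * (elems * i)
else:
    v = 8
i = i * 8
elems = 28
g = [5 for w in elems]
v = v[36]
v = elems

12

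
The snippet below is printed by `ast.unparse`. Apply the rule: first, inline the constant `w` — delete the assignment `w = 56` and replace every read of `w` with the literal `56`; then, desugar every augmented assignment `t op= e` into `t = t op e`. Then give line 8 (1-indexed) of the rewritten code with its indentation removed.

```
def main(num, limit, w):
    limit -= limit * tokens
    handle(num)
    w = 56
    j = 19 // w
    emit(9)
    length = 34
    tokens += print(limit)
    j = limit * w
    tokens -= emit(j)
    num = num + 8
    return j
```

Transformed code:
def main(num, limit, w):
    limit = limit - limit * tokens
    handle(num)
    j = 19 // 56
    emit(9)
    length = 34
    tokens = tokens + print(limit)
    j = limit * 56
    tokens = tokens - emit(j)
    num = num + 8
    return j

j = limit * 56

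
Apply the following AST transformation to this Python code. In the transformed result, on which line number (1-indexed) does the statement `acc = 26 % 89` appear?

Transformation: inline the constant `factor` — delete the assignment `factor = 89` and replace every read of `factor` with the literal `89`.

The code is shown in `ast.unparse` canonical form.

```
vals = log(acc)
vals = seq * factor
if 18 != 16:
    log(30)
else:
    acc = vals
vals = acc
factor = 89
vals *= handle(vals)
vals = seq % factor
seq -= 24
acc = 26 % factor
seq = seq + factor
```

11

Transformed code:
vals = log(acc)
vals = seq * 89
if 18 != 16:
    log(30)
else:
    acc = vals
vals = acc
vals *= handle(vals)
vals = seq % 89
seq -= 24
acc = 26 % 89
seq = seq + 89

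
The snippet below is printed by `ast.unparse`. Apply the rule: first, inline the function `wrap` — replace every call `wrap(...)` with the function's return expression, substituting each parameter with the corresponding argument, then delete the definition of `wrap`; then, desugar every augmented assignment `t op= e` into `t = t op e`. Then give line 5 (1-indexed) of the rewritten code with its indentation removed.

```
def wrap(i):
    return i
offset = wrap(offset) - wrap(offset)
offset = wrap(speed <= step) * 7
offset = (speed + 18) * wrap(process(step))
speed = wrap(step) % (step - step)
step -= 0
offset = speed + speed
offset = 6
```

Transformed code:
offset = offset - offset
offset = (speed <= step) * 7
offset = (speed + 18) * process(step)
speed = step % (step - step)
step = step - 0
offset = speed + speed
offset = 6

step = step - 0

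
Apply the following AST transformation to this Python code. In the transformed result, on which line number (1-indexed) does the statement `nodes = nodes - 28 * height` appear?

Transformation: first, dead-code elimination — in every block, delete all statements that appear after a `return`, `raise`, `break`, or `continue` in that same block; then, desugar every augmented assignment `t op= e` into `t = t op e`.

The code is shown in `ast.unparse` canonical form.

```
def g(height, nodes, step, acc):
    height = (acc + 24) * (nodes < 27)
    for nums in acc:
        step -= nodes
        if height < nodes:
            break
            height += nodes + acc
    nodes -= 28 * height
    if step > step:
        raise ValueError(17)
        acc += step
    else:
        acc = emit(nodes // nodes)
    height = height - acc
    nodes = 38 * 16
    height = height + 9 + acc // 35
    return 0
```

7

Transformed code:
def g(height, nodes, step, acc):
    height = (acc + 24) * (nodes < 27)
    for nums in acc:
        step = step - nodes
        if height < nodes:
            break
    nodes = nodes - 28 * height
    if step > step:
        raise ValueError(17)
    else:
        acc = emit(nodes // nodes)
    height = height - acc
    nodes = 38 * 16
    height = height + 9 + acc // 35
    return 0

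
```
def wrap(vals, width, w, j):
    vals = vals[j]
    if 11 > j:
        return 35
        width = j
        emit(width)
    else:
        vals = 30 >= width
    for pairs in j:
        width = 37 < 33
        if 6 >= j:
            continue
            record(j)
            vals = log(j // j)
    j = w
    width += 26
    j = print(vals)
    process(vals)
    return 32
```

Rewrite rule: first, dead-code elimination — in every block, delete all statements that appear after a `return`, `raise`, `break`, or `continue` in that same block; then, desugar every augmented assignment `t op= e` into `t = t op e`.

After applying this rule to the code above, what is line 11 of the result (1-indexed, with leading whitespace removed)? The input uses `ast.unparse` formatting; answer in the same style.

Transformed code:
def wrap(vals, width, w, j):
    vals = vals[j]
    if 11 > j:
        return 35
    else:
        vals = 30 >= width
    for pairs in j:
        width = 37 < 33
        if 6 >= j:
            continue
    j = w
    width = width + 26
    j = print(vals)
    process(vals)
    return 32

j = w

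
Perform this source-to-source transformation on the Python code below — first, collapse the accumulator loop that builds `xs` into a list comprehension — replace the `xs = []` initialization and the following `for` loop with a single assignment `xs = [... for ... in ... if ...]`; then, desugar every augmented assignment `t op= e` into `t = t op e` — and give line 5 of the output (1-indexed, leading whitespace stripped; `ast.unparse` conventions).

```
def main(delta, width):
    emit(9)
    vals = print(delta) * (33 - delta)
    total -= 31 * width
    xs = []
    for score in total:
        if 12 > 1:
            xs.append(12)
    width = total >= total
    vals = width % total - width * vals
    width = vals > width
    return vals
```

xs = [12 for score in total if 12 > 1]

Transformed code:
def main(delta, width):
    emit(9)
    vals = print(delta) * (33 - delta)
    total = total - 31 * width
    xs = [12 for score in total if 12 > 1]
    width = total >= total
    vals = width % total - width * vals
    width = vals > width
    return vals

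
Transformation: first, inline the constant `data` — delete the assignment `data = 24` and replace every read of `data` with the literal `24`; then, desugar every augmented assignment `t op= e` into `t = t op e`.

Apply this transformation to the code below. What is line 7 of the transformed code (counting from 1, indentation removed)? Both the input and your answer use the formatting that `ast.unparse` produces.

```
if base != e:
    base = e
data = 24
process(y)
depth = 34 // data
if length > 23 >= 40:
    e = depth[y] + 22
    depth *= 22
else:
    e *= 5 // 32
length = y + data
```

depth = depth * 22

Transformed code:
if base != e:
    base = e
process(y)
depth = 34 // 24
if length > 23 >= 40:
    e = depth[y] + 22
    depth = depth * 22
else:
    e = e * (5 // 32)
length = y + 24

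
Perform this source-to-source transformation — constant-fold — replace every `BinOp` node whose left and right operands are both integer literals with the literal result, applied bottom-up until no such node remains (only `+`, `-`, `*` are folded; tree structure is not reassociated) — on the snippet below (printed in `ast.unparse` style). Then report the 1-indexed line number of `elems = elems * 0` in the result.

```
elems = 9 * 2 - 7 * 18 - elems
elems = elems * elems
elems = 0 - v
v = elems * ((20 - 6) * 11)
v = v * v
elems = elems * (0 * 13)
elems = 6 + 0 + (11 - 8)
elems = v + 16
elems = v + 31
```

6

Transformed code:
elems = -108 - elems
elems = elems * elems
elems = 0 - v
v = elems * 154
v = v * v
elems = elems * 0
elems = 9
elems = v + 16
elems = v + 31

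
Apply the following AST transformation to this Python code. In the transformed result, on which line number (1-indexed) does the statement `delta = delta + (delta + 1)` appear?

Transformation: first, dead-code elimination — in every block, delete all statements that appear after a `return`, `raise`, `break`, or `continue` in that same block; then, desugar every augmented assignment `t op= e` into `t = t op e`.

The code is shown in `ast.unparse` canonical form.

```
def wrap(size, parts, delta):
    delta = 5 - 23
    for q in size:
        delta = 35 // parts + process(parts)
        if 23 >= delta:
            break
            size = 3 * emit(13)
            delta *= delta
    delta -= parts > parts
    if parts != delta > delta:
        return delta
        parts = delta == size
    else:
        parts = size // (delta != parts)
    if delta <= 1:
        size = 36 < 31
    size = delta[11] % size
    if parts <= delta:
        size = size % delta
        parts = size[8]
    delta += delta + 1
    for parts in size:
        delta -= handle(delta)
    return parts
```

Transformed code:
def wrap(size, parts, delta):
    delta = 5 - 23
    for q in size:
        delta = 35 // parts + process(parts)
        if 23 >= delta:
            break
    delta = delta - (parts > parts)
    if parts != delta > delta:
        return delta
    else:
        parts = size // (delta != parts)
    if delta <= 1:
        size = 36 < 31
    size = delta[11] % size
    if parts <= delta:
        size = size % delta
        parts = size[8]
    delta = delta + (delta + 1)
    for parts in size:
        delta = delta - handle(delta)
    return parts

18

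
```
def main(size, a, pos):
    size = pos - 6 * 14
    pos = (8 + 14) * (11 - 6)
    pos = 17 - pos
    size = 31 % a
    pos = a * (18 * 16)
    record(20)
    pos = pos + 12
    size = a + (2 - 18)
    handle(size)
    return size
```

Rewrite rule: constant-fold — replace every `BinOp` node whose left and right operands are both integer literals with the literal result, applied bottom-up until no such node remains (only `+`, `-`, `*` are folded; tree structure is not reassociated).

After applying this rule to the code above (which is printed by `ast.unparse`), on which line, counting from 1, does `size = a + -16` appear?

9

Transformed code:
def main(size, a, pos):
    size = pos - 84
    pos = 110
    pos = 17 - pos
    size = 31 % a
    pos = a * 288
    record(20)
    pos = pos + 12
    size = a + -16
    handle(size)
    return size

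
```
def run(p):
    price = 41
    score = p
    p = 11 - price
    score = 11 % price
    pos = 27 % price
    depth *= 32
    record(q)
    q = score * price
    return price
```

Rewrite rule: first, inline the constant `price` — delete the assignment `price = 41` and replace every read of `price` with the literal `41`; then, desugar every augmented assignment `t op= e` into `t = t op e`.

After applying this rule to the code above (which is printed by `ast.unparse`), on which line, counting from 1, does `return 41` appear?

9

Transformed code:
def run(p):
    score = p
    p = 11 - 41
    score = 11 % 41
    pos = 27 % 41
    depth = depth * 32
    record(q)
    q = score * 41
    return 41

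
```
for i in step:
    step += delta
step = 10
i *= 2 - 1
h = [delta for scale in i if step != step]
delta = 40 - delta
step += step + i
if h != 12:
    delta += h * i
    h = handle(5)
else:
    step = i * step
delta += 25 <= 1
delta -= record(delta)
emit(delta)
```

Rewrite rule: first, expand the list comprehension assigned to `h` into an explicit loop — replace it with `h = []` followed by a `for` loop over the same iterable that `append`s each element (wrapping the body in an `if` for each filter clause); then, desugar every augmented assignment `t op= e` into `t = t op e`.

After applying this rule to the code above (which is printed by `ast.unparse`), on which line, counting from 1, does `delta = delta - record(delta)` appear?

Transformed code:
for i in step:
    step = step + delta
step = 10
i = i * (2 - 1)
h = []
for scale in i:
    if step != step:
        h.append(delta)
delta = 40 - delta
step = step + (step + i)
if h != 12:
    delta = delta + h * i
    h = handle(5)
else:
    step = i * step
delta = delta + (25 <= 1)
delta = delta - record(delta)
emit(delta)

17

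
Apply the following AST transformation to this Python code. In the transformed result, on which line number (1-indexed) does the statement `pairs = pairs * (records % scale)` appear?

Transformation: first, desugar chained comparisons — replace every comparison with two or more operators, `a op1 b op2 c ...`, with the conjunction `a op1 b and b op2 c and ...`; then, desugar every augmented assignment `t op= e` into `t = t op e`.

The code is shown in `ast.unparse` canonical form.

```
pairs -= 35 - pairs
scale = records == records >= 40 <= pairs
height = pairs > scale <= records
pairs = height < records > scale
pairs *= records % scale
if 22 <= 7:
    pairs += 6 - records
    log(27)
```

Transformed code:
pairs = pairs - (35 - pairs)
scale = records == records and records >= 40 and (40 <= pairs)
height = pairs > scale and scale <= records
pairs = height < records and records > scale
pairs = pairs * (records % scale)
if 22 <= 7:
    pairs = pairs + (6 - records)
    log(27)

5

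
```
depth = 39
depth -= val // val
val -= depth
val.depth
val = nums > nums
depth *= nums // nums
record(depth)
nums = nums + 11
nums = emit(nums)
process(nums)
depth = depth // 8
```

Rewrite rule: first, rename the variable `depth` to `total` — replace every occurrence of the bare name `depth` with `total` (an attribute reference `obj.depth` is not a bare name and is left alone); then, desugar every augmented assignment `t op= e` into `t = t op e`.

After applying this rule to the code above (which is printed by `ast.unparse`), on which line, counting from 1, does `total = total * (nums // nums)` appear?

6

Transformed code:
total = 39
total = total - val // val
val = val - total
val.depth
val = nums > nums
total = total * (nums // nums)
record(total)
nums = nums + 11
nums = emit(nums)
process(nums)
total = total // 8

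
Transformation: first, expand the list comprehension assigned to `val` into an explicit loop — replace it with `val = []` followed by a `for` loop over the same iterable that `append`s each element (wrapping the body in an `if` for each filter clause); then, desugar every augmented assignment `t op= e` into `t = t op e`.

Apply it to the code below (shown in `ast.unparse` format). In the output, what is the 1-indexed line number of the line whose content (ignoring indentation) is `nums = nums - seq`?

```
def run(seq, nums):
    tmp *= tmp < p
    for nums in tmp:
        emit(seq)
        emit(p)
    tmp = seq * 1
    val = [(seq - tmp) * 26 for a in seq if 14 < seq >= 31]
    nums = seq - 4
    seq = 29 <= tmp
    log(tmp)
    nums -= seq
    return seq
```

14

Transformed code:
def run(seq, nums):
    tmp = tmp * (tmp < p)
    for nums in tmp:
        emit(seq)
        emit(p)
    tmp = seq * 1
    val = []
    for a in seq:
        if 14 < seq >= 31:
            val.append((seq - tmp) * 26)
    nums = seq - 4
    seq = 29 <= tmp
    log(tmp)
    nums = nums - seq
    return seq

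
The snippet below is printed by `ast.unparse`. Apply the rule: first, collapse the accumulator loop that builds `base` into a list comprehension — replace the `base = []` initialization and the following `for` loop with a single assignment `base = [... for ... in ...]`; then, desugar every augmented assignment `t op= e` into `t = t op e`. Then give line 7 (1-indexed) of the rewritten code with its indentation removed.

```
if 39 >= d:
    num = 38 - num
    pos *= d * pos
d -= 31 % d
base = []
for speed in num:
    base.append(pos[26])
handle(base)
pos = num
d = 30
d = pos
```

pos = num

Transformed code:
if 39 >= d:
    num = 38 - num
    pos = pos * (d * pos)
d = d - 31 % d
base = [pos[26] for speed in num]
handle(base)
pos = num
d = 30
d = pos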